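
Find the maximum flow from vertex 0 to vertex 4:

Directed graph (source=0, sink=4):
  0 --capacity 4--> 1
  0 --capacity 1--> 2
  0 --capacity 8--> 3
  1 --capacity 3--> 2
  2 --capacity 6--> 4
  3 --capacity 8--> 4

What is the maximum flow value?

Computing max flow:
  Flow on (0->1): 3/4
  Flow on (0->2): 1/1
  Flow on (0->3): 8/8
  Flow on (1->2): 3/3
  Flow on (2->4): 4/6
  Flow on (3->4): 8/8
Maximum flow = 12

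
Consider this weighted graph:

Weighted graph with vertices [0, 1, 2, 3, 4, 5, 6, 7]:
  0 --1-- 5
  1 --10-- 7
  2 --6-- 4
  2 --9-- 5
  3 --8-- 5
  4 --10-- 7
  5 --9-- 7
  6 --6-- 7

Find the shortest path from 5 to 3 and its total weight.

Using Dijkstra's algorithm from vertex 5:
Shortest path: 5 -> 3
Total weight: 8 = 8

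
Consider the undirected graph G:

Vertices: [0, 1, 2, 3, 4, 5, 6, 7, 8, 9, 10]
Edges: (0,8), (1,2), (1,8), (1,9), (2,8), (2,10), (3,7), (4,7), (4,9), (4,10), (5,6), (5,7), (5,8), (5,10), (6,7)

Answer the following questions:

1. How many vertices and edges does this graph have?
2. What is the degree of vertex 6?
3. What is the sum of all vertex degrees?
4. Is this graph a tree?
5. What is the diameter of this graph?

Count: 11 vertices, 15 edges.
Vertex 6 has neighbors [5, 7], degree = 2.
Handshaking lemma: 2 * 15 = 30.
A tree on 11 vertices has 10 edges. This graph has 15 edges (5 extra). Not a tree.
Diameter (longest shortest path) = 4.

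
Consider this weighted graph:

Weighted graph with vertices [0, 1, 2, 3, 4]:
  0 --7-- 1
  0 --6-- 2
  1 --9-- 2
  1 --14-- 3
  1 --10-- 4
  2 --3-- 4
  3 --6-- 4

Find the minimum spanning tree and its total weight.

Applying Kruskal's algorithm (sort edges by weight, add if no cycle):
  Add (2,4) w=3
  Add (0,2) w=6
  Add (3,4) w=6
  Add (0,1) w=7
  Skip (1,2) w=9 (creates cycle)
  Skip (1,4) w=10 (creates cycle)
  Skip (1,3) w=14 (creates cycle)
MST weight = 22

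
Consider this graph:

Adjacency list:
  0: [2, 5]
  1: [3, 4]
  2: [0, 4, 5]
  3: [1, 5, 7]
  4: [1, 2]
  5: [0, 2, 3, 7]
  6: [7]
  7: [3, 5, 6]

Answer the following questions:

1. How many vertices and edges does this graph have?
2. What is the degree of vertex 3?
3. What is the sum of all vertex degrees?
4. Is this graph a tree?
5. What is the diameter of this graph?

Count: 8 vertices, 10 edges.
Vertex 3 has neighbors [1, 5, 7], degree = 3.
Handshaking lemma: 2 * 10 = 20.
A tree on 8 vertices has 7 edges. This graph has 10 edges (3 extra). Not a tree.
Diameter (longest shortest path) = 4.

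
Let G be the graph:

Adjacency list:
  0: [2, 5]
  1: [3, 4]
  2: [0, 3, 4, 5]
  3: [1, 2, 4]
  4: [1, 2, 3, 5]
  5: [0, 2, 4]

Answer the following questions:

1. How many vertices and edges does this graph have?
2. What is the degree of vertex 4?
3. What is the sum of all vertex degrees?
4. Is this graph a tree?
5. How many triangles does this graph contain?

Count: 6 vertices, 9 edges.
Vertex 4 has neighbors [1, 2, 3, 5], degree = 4.
Handshaking lemma: 2 * 9 = 18.
A tree on 6 vertices has 5 edges. This graph has 9 edges (4 extra). Not a tree.
Number of triangles = 4.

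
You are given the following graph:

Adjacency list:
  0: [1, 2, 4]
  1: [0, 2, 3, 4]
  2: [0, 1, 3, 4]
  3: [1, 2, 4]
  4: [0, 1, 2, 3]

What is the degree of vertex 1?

Vertex 1 has neighbors [0, 2, 3, 4], so deg(1) = 4.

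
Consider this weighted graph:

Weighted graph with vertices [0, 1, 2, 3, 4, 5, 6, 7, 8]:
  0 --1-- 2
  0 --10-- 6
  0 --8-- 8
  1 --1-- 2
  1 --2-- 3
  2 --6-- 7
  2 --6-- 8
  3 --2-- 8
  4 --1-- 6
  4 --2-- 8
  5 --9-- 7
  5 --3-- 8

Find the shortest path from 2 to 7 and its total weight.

Using Dijkstra's algorithm from vertex 2:
Shortest path: 2 -> 7
Total weight: 6 = 6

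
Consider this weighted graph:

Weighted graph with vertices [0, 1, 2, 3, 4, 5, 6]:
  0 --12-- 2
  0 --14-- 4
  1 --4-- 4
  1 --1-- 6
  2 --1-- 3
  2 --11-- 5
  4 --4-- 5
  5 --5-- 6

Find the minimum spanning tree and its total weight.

Applying Kruskal's algorithm (sort edges by weight, add if no cycle):
  Add (1,6) w=1
  Add (2,3) w=1
  Add (1,4) w=4
  Add (4,5) w=4
  Skip (5,6) w=5 (creates cycle)
  Add (2,5) w=11
  Add (0,2) w=12
  Skip (0,4) w=14 (creates cycle)
MST weight = 33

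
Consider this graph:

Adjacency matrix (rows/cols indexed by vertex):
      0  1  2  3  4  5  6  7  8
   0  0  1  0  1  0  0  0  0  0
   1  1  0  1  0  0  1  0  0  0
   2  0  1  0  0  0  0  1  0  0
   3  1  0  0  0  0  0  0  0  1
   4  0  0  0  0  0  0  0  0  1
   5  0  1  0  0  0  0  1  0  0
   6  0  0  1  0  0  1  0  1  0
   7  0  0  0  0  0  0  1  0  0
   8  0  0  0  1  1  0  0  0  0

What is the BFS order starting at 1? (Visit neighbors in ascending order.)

BFS from vertex 1 (neighbors processed in ascending order):
Visit order: 1, 0, 2, 5, 3, 6, 8, 7, 4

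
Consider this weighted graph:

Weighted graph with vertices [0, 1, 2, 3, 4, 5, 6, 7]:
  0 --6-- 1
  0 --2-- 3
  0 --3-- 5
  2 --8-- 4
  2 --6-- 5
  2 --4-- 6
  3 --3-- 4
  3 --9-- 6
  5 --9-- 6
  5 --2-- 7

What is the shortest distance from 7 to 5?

Using Dijkstra's algorithm from vertex 7:
Shortest path: 7 -> 5
Total weight: 2 = 2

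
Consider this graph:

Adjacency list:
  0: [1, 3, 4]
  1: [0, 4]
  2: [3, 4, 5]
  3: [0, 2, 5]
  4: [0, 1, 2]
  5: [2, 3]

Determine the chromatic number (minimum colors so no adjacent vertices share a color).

The graph has a maximum clique of size 3 (lower bound on chromatic number).
A valid 3-coloring: {0: 0, 1: 2, 2: 0, 3: 1, 4: 1, 5: 2}.
Chromatic number = 3.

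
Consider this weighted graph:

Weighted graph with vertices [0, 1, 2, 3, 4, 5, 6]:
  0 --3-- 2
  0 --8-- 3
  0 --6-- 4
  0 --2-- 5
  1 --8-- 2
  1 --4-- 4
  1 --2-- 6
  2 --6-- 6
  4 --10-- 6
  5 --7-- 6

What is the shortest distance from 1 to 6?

Using Dijkstra's algorithm from vertex 1:
Shortest path: 1 -> 6
Total weight: 2 = 2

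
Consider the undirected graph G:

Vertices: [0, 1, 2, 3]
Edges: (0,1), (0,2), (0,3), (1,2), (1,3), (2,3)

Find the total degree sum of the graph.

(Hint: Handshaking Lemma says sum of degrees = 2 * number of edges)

Count edges: 6 edges.
By Handshaking Lemma: sum of degrees = 2 * 6 = 12.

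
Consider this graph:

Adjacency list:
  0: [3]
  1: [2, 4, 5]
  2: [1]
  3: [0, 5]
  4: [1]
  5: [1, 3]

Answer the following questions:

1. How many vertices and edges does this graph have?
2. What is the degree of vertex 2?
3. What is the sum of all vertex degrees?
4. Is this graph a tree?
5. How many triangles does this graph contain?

Count: 6 vertices, 5 edges.
Vertex 2 has neighbors [1], degree = 1.
Handshaking lemma: 2 * 5 = 10.
A graph is a tree iff it is connected and has exactly n-1 edges. This graph is connected (all 6 vertices in one component) and has 6-1 = 5 edges. It is a tree.
Number of triangles = 0.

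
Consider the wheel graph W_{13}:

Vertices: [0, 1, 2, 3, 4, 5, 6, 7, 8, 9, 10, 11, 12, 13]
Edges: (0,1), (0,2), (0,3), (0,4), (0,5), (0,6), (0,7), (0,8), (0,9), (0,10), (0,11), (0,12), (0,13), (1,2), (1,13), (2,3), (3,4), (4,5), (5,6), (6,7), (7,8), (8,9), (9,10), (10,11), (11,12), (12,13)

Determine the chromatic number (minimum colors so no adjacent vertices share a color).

W_{13} = C_{13} plus a hub adjacent to every cycle vertex.
The outer cycle needs 3 colors (odd cycle); the hub is adjacent to all of them so needs a fresh color.
Chromatic number = 3 + 1 = 4.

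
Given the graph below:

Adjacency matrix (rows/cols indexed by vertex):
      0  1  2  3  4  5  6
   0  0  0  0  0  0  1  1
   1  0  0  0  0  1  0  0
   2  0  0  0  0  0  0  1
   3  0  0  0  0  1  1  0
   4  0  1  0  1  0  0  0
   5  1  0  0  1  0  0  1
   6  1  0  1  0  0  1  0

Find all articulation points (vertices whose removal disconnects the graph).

An articulation point is a vertex whose removal disconnects the graph.
Articulation points: [3, 4, 5, 6]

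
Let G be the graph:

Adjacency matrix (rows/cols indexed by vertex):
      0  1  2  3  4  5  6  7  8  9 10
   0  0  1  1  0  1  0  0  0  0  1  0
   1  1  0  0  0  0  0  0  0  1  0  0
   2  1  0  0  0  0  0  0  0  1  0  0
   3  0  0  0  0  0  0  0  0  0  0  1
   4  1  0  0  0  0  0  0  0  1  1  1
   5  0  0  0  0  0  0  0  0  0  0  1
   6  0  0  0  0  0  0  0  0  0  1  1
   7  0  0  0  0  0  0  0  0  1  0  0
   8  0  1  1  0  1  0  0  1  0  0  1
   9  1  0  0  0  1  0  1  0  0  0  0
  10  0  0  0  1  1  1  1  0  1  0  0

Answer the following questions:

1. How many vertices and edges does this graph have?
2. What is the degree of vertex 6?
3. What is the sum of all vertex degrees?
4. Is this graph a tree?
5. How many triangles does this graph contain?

Count: 11 vertices, 15 edges.
Vertex 6 has neighbors [9, 10], degree = 2.
Handshaking lemma: 2 * 15 = 30.
A tree on 11 vertices has 10 edges. This graph has 15 edges (5 extra). Not a tree.
Number of triangles = 2.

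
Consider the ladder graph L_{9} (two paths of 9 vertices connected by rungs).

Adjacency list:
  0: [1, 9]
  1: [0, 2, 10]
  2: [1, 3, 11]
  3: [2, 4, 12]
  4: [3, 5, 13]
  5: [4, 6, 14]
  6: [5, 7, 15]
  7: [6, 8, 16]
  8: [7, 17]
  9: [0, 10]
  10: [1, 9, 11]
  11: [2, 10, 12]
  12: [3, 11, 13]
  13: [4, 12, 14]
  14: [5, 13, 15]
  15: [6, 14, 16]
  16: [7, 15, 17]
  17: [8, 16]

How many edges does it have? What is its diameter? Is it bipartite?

Ladder graph L_{9}: 9 rungs + 2 * (9-1) path edges = 9 + 16 = 25 edges.
Diameter = 9.
Ladder graphs are bipartite (alternating coloring along each path).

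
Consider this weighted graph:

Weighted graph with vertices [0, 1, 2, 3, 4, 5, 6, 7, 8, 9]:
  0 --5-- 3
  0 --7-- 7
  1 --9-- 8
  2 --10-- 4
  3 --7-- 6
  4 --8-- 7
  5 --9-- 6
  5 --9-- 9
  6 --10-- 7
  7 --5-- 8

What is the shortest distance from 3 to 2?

Using Dijkstra's algorithm from vertex 3:
Shortest path: 3 -> 0 -> 7 -> 4 -> 2
Total weight: 5 + 7 + 8 + 10 = 30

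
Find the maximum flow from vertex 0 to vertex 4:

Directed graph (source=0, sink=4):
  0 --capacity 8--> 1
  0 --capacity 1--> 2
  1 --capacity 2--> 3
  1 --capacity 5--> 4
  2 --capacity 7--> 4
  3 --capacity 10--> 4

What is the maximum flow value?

Computing max flow:
  Flow on (0->1): 7/8
  Flow on (0->2): 1/1
  Flow on (1->3): 2/2
  Flow on (1->4): 5/5
  Flow on (2->4): 1/7
  Flow on (3->4): 2/10
Maximum flow = 8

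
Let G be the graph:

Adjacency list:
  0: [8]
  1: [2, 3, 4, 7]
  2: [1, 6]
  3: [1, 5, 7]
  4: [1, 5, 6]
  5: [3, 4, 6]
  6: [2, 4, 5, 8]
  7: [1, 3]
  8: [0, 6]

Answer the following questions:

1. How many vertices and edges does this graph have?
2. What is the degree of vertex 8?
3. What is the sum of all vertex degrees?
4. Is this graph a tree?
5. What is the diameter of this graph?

Count: 9 vertices, 12 edges.
Vertex 8 has neighbors [0, 6], degree = 2.
Handshaking lemma: 2 * 12 = 24.
A tree on 9 vertices has 8 edges. This graph has 12 edges (4 extra). Not a tree.
Diameter (longest shortest path) = 5.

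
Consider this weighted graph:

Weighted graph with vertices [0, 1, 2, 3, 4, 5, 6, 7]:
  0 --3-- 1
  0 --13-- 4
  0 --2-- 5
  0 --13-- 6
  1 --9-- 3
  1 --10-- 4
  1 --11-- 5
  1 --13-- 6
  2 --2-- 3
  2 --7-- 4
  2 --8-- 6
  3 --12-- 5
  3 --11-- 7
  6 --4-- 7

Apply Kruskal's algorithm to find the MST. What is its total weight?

Applying Kruskal's algorithm (sort edges by weight, add if no cycle):
  Add (0,5) w=2
  Add (2,3) w=2
  Add (0,1) w=3
  Add (6,7) w=4
  Add (2,4) w=7
  Add (2,6) w=8
  Add (1,3) w=9
  Skip (1,4) w=10 (creates cycle)
  Skip (1,5) w=11 (creates cycle)
  Skip (3,7) w=11 (creates cycle)
  Skip (3,5) w=12 (creates cycle)
  Skip (0,4) w=13 (creates cycle)
  Skip (0,6) w=13 (creates cycle)
  Skip (1,6) w=13 (creates cycle)
MST weight = 35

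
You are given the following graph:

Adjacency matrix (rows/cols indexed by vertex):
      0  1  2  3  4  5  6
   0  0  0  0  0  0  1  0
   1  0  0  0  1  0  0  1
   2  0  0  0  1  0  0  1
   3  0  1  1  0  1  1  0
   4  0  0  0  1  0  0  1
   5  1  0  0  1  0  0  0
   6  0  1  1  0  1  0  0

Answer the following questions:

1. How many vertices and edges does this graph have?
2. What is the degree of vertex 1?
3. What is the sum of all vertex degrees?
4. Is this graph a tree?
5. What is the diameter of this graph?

Count: 7 vertices, 8 edges.
Vertex 1 has neighbors [3, 6], degree = 2.
Handshaking lemma: 2 * 8 = 16.
A tree on 7 vertices has 6 edges. This graph has 8 edges (2 extra). Not a tree.
Diameter (longest shortest path) = 4.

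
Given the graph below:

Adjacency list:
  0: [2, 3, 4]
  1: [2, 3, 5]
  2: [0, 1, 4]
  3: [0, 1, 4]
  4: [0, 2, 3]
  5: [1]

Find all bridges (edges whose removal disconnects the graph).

A bridge is an edge whose removal increases the number of connected components.
Bridges found: (1,5)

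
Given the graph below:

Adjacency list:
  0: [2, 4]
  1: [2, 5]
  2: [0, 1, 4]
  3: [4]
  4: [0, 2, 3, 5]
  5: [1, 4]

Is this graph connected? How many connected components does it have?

Checking connectivity: the graph has 1 connected component(s).
All vertices are reachable from each other. The graph IS connected.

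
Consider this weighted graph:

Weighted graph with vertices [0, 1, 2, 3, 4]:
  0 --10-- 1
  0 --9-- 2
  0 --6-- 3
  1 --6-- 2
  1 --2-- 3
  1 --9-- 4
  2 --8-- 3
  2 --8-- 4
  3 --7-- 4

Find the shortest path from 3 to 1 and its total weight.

Using Dijkstra's algorithm from vertex 3:
Shortest path: 3 -> 1
Total weight: 2 = 2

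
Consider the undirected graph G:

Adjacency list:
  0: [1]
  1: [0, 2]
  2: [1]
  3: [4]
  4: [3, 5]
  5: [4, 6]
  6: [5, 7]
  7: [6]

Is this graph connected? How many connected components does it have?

Checking connectivity: the graph has 2 connected component(s).
Components: [[0, 1, 2], [3, 4, 5, 6, 7]]. The graph is NOT connected.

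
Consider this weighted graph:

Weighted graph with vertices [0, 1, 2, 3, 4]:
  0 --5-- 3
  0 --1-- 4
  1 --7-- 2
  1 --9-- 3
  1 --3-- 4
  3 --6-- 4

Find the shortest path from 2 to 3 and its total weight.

Using Dijkstra's algorithm from vertex 2:
Shortest path: 2 -> 1 -> 3
Total weight: 7 + 9 = 16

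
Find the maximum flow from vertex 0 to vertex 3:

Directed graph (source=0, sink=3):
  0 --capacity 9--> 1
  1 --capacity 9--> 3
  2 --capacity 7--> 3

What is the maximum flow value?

Computing max flow:
  Flow on (0->1): 9/9
  Flow on (1->3): 9/9
Maximum flow = 9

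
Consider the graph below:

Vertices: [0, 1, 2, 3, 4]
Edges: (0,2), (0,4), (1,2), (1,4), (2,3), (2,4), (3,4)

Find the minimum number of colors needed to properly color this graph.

The graph has a maximum clique of size 3 (lower bound on chromatic number).
A valid 3-coloring: {0: 2, 1: 2, 2: 0, 3: 2, 4: 1}.
Chromatic number = 3.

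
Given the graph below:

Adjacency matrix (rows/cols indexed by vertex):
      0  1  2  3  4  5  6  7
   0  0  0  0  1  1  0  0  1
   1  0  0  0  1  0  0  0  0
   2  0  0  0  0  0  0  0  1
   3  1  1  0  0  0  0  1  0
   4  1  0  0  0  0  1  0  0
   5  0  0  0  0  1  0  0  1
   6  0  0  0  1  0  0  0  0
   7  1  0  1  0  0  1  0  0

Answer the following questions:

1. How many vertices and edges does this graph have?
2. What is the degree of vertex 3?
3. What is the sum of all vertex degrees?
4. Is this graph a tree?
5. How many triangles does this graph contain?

Count: 8 vertices, 8 edges.
Vertex 3 has neighbors [0, 1, 6], degree = 3.
Handshaking lemma: 2 * 8 = 16.
A tree on 8 vertices has 7 edges. This graph has 8 edges (1 extra). Not a tree.
Number of triangles = 0.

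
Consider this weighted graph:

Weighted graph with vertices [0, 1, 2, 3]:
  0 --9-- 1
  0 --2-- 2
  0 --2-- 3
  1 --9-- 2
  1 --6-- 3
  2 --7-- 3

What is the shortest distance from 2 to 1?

Using Dijkstra's algorithm from vertex 2:
Shortest path: 2 -> 1
Total weight: 9 = 9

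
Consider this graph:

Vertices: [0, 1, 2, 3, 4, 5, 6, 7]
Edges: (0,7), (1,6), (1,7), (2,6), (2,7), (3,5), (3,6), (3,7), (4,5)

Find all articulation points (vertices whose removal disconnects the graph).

An articulation point is a vertex whose removal disconnects the graph.
Articulation points: [3, 5, 7]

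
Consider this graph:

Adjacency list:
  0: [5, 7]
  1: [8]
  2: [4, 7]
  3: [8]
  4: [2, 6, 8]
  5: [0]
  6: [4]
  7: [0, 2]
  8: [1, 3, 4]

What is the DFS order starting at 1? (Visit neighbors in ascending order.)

DFS from vertex 1 (neighbors processed in ascending order):
Visit order: 1, 8, 3, 4, 2, 7, 0, 5, 6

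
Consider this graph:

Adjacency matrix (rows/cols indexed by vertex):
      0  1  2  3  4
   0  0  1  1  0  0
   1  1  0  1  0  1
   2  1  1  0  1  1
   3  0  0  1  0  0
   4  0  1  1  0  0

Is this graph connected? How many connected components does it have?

Checking connectivity: the graph has 1 connected component(s).
All vertices are reachable from each other. The graph IS connected.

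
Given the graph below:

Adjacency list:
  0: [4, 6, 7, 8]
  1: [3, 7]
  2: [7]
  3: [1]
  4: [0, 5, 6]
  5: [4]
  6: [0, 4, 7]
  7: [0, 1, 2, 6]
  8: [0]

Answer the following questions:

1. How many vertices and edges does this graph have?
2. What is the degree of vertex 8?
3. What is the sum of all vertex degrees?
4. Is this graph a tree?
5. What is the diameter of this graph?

Count: 9 vertices, 10 edges.
Vertex 8 has neighbors [0], degree = 1.
Handshaking lemma: 2 * 10 = 20.
A tree on 9 vertices has 8 edges. This graph has 10 edges (2 extra). Not a tree.
Diameter (longest shortest path) = 5.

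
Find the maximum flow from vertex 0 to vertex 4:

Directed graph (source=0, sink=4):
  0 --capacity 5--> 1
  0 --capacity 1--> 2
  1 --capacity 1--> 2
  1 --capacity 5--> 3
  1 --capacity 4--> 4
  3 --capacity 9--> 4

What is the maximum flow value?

Computing max flow:
  Flow on (0->1): 5/5
  Flow on (1->3): 1/5
  Flow on (1->4): 4/4
  Flow on (3->4): 1/9
Maximum flow = 5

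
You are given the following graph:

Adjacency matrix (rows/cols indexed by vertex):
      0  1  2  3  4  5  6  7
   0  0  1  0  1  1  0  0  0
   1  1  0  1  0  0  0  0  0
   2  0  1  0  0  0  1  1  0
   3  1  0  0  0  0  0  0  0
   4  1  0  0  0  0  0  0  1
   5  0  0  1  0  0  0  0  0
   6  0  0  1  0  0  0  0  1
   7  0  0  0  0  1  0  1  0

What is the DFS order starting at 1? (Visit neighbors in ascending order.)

DFS from vertex 1 (neighbors processed in ascending order):
Visit order: 1, 0, 3, 4, 7, 6, 2, 5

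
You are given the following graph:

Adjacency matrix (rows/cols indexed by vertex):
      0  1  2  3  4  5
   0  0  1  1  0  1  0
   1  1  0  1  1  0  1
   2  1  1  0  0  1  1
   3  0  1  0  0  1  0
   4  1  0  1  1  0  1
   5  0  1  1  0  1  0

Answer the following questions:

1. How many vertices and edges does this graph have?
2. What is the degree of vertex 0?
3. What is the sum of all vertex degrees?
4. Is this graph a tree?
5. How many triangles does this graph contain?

Count: 6 vertices, 10 edges.
Vertex 0 has neighbors [1, 2, 4], degree = 3.
Handshaking lemma: 2 * 10 = 20.
A tree on 6 vertices has 5 edges. This graph has 10 edges (5 extra). Not a tree.
Number of triangles = 4.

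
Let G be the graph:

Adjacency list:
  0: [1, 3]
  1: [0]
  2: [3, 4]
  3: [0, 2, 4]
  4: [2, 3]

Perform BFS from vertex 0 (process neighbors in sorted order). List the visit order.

BFS from vertex 0 (neighbors processed in ascending order):
Visit order: 0, 1, 3, 2, 4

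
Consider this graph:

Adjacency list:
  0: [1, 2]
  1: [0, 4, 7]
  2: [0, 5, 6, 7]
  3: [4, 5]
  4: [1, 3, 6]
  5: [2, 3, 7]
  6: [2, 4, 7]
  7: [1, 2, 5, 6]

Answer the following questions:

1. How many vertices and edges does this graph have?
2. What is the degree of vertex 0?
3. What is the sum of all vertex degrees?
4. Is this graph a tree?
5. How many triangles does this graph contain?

Count: 8 vertices, 12 edges.
Vertex 0 has neighbors [1, 2], degree = 2.
Handshaking lemma: 2 * 12 = 24.
A tree on 8 vertices has 7 edges. This graph has 12 edges (5 extra). Not a tree.
Number of triangles = 2.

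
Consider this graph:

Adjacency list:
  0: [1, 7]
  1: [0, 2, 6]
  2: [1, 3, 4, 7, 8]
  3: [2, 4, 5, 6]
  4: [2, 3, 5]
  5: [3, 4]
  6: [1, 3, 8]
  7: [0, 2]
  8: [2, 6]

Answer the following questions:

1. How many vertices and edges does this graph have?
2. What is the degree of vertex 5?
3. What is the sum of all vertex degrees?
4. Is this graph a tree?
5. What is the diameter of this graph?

Count: 9 vertices, 13 edges.
Vertex 5 has neighbors [3, 4], degree = 2.
Handshaking lemma: 2 * 13 = 26.
A tree on 9 vertices has 8 edges. This graph has 13 edges (5 extra). Not a tree.
Diameter (longest shortest path) = 4.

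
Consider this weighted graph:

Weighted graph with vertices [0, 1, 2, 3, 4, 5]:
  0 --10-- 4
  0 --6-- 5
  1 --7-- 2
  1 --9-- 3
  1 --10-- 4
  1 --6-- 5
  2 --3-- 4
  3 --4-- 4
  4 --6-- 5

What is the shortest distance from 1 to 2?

Using Dijkstra's algorithm from vertex 1:
Shortest path: 1 -> 2
Total weight: 7 = 7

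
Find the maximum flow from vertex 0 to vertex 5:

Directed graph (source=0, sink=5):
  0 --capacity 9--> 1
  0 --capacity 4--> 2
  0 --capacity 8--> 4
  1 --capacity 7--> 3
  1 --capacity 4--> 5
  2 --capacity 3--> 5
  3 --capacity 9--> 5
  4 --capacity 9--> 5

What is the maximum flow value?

Computing max flow:
  Flow on (0->1): 9/9
  Flow on (0->2): 3/4
  Flow on (0->4): 8/8
  Flow on (1->3): 5/7
  Flow on (1->5): 4/4
  Flow on (2->5): 3/3
  Flow on (3->5): 5/9
  Flow on (4->5): 8/9
Maximum flow = 20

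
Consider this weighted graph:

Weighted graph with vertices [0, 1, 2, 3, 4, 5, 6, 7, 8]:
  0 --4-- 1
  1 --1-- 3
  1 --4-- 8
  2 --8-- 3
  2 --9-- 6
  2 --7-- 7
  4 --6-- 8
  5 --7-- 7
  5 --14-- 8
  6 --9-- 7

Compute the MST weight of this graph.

Applying Kruskal's algorithm (sort edges by weight, add if no cycle):
  Add (1,3) w=1
  Add (0,1) w=4
  Add (1,8) w=4
  Add (4,8) w=6
  Add (2,7) w=7
  Add (5,7) w=7
  Add (2,3) w=8
  Add (2,6) w=9
  Skip (6,7) w=9 (creates cycle)
  Skip (5,8) w=14 (creates cycle)
MST weight = 46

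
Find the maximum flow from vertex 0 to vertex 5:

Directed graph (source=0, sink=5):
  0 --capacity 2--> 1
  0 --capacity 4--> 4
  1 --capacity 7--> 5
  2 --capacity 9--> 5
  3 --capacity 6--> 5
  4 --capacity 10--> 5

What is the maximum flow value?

Computing max flow:
  Flow on (0->1): 2/2
  Flow on (0->4): 4/4
  Flow on (1->5): 2/7
  Flow on (4->5): 4/10
Maximum flow = 6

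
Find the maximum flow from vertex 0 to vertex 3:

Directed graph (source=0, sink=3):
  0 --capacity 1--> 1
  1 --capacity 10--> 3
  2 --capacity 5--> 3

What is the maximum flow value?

Computing max flow:
  Flow on (0->1): 1/1
  Flow on (1->3): 1/10
Maximum flow = 1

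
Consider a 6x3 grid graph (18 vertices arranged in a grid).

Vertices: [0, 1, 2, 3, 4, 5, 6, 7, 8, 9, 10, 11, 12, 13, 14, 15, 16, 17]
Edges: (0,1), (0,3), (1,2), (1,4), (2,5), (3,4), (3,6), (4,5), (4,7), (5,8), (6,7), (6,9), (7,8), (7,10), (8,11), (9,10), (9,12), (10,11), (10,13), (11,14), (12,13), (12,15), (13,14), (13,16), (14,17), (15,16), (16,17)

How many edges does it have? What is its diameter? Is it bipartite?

A 6x3 grid has 15 vertical edges and 12 horizontal edges.
Total edges = 15 + 12 = 27.
Diameter = (6-1) + (3-1) = 7 (corner to opposite corner).
Grid graphs are bipartite (checkerboard coloring).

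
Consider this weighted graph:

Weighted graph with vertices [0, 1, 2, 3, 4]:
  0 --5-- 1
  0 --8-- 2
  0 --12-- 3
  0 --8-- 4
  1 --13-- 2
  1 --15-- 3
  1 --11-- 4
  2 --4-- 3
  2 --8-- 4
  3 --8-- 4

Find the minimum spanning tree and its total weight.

Applying Kruskal's algorithm (sort edges by weight, add if no cycle):
  Add (2,3) w=4
  Add (0,1) w=5
  Add (0,4) w=8
  Add (0,2) w=8
  Skip (2,4) w=8 (creates cycle)
  Skip (3,4) w=8 (creates cycle)
  Skip (1,4) w=11 (creates cycle)
  Skip (0,3) w=12 (creates cycle)
  Skip (1,2) w=13 (creates cycle)
  Skip (1,3) w=15 (creates cycle)
MST weight = 25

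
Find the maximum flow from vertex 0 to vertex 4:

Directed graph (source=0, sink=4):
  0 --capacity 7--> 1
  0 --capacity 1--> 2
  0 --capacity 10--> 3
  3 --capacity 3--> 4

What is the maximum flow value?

Computing max flow:
  Flow on (0->3): 3/10
  Flow on (3->4): 3/3
Maximum flow = 3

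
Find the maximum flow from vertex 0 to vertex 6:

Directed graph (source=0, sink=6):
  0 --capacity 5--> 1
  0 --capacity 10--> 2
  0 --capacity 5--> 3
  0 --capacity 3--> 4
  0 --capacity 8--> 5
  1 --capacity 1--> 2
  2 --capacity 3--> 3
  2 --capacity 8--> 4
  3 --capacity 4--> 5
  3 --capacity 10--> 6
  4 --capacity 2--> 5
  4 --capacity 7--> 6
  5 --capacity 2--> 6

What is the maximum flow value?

Computing max flow:
  Flow on (0->1): 1/5
  Flow on (0->2): 10/10
  Flow on (0->3): 5/5
  Flow on (0->4): 1/3
  Flow on (1->2): 1/1
  Flow on (2->3): 3/3
  Flow on (2->4): 8/8
  Flow on (3->6): 8/10
  Flow on (4->5): 2/2
  Flow on (4->6): 7/7
  Flow on (5->6): 2/2
Maximum flow = 17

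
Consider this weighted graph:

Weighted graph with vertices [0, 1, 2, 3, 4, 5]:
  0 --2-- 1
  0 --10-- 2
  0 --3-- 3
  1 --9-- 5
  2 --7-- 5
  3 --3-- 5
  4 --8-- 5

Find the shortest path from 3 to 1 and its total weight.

Using Dijkstra's algorithm from vertex 3:
Shortest path: 3 -> 0 -> 1
Total weight: 3 + 2 = 5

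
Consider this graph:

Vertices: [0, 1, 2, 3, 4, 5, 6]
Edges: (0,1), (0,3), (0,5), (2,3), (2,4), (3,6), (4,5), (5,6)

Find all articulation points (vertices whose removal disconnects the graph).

An articulation point is a vertex whose removal disconnects the graph.
Articulation points: [0]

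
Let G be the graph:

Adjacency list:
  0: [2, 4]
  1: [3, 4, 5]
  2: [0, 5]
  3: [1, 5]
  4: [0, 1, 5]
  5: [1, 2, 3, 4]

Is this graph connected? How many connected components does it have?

Checking connectivity: the graph has 1 connected component(s).
All vertices are reachable from each other. The graph IS connected.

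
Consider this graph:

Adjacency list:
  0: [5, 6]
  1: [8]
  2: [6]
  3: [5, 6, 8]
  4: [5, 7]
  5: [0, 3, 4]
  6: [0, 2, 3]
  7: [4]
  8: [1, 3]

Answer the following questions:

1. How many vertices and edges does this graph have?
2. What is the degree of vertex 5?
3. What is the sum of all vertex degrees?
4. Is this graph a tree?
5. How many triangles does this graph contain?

Count: 9 vertices, 9 edges.
Vertex 5 has neighbors [0, 3, 4], degree = 3.
Handshaking lemma: 2 * 9 = 18.
A tree on 9 vertices has 8 edges. This graph has 9 edges (1 extra). Not a tree.
Number of triangles = 0.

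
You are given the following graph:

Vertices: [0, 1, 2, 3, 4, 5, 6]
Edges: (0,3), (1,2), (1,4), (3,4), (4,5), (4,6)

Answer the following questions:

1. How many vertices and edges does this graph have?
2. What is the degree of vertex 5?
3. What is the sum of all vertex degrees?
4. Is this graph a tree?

Count: 7 vertices, 6 edges.
Vertex 5 has neighbors [4], degree = 1.
Handshaking lemma: 2 * 6 = 12.
A graph is a tree iff it is connected and has exactly n-1 edges. This graph is connected (all 7 vertices in one component) and has 7-1 = 6 edges. It is a tree.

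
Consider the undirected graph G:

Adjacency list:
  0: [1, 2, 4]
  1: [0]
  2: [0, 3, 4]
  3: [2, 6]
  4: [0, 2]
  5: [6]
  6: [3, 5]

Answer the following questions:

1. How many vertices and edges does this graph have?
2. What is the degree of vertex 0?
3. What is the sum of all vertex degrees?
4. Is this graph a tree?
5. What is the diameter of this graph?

Count: 7 vertices, 7 edges.
Vertex 0 has neighbors [1, 2, 4], degree = 3.
Handshaking lemma: 2 * 7 = 14.
A tree on 7 vertices has 6 edges. This graph has 7 edges (1 extra). Not a tree.
Diameter (longest shortest path) = 5.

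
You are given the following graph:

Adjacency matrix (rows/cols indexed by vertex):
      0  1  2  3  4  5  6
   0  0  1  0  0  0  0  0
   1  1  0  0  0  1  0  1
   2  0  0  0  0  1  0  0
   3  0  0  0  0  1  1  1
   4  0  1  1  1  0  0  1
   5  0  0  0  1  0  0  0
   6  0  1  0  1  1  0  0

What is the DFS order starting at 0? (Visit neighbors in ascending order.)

DFS from vertex 0 (neighbors processed in ascending order):
Visit order: 0, 1, 4, 2, 3, 5, 6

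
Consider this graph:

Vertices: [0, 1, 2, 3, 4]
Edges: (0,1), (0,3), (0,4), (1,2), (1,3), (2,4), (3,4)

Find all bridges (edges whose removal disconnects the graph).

No bridges found. The graph is 2-edge-connected (no single edge removal disconnects it).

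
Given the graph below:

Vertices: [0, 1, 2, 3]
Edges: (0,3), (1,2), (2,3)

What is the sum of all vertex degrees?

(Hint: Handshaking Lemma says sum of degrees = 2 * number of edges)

Count edges: 3 edges.
By Handshaking Lemma: sum of degrees = 2 * 3 = 6.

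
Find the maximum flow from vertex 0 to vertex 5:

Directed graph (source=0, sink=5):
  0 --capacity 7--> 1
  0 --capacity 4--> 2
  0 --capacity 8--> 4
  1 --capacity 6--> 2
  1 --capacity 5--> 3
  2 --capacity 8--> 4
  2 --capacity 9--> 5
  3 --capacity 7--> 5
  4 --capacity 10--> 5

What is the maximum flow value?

Computing max flow:
  Flow on (0->1): 7/7
  Flow on (0->2): 4/4
  Flow on (0->4): 8/8
  Flow on (1->2): 6/6
  Flow on (1->3): 1/5
  Flow on (2->4): 1/8
  Flow on (2->5): 9/9
  Flow on (3->5): 1/7
  Flow on (4->5): 9/10
Maximum flow = 19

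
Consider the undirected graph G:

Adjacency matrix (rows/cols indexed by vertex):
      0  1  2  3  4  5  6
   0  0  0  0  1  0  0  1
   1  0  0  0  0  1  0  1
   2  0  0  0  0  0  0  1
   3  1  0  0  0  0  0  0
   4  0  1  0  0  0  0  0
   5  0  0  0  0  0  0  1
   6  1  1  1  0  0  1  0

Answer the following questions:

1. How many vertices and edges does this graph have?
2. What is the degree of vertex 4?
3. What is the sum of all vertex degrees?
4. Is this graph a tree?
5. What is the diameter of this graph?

Count: 7 vertices, 6 edges.
Vertex 4 has neighbors [1], degree = 1.
Handshaking lemma: 2 * 6 = 12.
A graph is a tree iff it is connected and has exactly n-1 edges. This graph is connected (all 7 vertices in one component) and has 7-1 = 6 edges. It is a tree.
Diameter (longest shortest path) = 4.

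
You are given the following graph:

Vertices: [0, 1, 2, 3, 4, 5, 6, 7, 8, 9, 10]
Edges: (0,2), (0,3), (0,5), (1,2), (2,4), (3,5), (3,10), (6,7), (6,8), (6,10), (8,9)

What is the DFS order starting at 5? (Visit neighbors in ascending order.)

DFS from vertex 5 (neighbors processed in ascending order):
Visit order: 5, 0, 2, 1, 4, 3, 10, 6, 7, 8, 9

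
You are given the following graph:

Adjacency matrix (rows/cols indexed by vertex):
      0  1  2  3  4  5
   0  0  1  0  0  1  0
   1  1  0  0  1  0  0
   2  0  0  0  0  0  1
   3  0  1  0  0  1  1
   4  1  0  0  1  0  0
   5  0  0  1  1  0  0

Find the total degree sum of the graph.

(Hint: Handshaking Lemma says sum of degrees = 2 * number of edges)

Count edges: 6 edges.
By Handshaking Lemma: sum of degrees = 2 * 6 = 12.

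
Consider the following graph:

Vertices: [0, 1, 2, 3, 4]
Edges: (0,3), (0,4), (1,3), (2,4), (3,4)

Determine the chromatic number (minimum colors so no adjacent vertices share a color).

The graph has a maximum clique of size 3 (lower bound on chromatic number).
A valid 3-coloring: {0: 2, 1: 1, 2: 0, 3: 0, 4: 1}.
Chromatic number = 3.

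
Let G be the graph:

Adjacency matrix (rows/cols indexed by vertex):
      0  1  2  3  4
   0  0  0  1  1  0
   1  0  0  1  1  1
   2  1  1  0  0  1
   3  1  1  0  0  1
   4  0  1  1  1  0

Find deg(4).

Vertex 4 has neighbors [1, 2, 3], so deg(4) = 3.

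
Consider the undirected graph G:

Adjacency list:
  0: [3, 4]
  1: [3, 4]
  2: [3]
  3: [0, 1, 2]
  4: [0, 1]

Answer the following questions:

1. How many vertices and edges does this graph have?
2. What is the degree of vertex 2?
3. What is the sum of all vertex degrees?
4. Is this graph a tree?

Count: 5 vertices, 5 edges.
Vertex 2 has neighbors [3], degree = 1.
Handshaking lemma: 2 * 5 = 10.
A tree on 5 vertices has 4 edges. This graph has 5 edges (1 extra). Not a tree.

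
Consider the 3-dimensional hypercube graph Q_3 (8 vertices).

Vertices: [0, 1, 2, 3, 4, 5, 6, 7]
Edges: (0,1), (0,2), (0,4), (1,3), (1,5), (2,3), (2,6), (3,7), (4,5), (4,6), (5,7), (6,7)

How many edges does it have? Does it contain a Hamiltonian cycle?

Q_3 has 8 * 3 / 2 = 12 edges.
Q_3 (d >= 2) always has a Hamiltonian cycle: a 3-bit cyclic Gray code visits every vertex exactly once and returns to the start.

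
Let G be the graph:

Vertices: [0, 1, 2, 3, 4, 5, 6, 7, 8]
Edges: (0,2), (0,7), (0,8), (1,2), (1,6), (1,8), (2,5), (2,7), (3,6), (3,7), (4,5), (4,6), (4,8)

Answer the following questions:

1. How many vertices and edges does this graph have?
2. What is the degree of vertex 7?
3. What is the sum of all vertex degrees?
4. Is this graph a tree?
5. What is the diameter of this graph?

Count: 9 vertices, 13 edges.
Vertex 7 has neighbors [0, 2, 3], degree = 3.
Handshaking lemma: 2 * 13 = 26.
A tree on 9 vertices has 8 edges. This graph has 13 edges (5 extra). Not a tree.
Diameter (longest shortest path) = 3.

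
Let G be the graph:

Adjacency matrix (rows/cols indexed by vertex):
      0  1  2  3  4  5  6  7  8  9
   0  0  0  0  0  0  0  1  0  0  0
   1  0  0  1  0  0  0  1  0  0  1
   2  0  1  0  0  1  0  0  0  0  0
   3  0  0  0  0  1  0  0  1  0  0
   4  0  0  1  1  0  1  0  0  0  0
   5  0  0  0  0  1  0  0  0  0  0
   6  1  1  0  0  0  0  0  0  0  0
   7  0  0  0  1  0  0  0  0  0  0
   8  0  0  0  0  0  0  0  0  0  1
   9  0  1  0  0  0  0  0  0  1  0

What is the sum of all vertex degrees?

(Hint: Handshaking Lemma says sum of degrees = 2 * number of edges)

Count edges: 9 edges.
By Handshaking Lemma: sum of degrees = 2 * 9 = 18.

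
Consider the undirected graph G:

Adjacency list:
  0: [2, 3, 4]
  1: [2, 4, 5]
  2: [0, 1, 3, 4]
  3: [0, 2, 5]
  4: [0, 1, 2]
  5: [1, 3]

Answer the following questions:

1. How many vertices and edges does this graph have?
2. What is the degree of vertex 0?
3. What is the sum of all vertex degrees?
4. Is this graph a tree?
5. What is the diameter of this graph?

Count: 6 vertices, 9 edges.
Vertex 0 has neighbors [2, 3, 4], degree = 3.
Handshaking lemma: 2 * 9 = 18.
A tree on 6 vertices has 5 edges. This graph has 9 edges (4 extra). Not a tree.
Diameter (longest shortest path) = 2.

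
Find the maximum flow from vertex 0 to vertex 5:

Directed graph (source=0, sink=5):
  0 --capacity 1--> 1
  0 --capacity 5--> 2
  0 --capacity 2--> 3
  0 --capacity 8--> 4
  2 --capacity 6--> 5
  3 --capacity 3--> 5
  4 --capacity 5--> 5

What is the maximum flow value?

Computing max flow:
  Flow on (0->2): 5/5
  Flow on (0->3): 2/2
  Flow on (0->4): 5/8
  Flow on (2->5): 5/6
  Flow on (3->5): 2/3
  Flow on (4->5): 5/5
Maximum flow = 12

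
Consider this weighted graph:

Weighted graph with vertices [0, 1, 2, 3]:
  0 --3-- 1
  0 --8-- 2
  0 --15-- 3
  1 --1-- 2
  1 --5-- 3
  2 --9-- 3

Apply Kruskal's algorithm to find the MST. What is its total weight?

Applying Kruskal's algorithm (sort edges by weight, add if no cycle):
  Add (1,2) w=1
  Add (0,1) w=3
  Add (1,3) w=5
  Skip (0,2) w=8 (creates cycle)
  Skip (2,3) w=9 (creates cycle)
  Skip (0,3) w=15 (creates cycle)
MST weight = 9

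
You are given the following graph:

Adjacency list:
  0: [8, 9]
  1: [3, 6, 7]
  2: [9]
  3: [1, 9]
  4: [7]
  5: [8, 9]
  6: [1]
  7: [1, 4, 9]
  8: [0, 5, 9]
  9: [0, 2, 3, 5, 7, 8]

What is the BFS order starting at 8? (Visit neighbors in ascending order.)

BFS from vertex 8 (neighbors processed in ascending order):
Visit order: 8, 0, 5, 9, 2, 3, 7, 1, 4, 6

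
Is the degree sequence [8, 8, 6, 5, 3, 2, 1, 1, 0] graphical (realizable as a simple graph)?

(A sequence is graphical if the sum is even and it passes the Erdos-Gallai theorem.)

Sum of degrees = 34. Sum is even but fails Erdos-Gallai. The sequence is NOT graphical.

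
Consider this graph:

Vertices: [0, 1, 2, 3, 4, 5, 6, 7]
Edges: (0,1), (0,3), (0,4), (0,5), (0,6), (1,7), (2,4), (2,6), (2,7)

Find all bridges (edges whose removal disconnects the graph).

A bridge is an edge whose removal increases the number of connected components.
Bridges found: (0,3), (0,5)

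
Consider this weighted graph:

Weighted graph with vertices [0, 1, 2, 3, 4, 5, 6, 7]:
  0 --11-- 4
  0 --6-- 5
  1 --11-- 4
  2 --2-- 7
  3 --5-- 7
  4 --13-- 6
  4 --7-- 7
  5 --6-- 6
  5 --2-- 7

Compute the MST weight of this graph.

Applying Kruskal's algorithm (sort edges by weight, add if no cycle):
  Add (2,7) w=2
  Add (5,7) w=2
  Add (3,7) w=5
  Add (0,5) w=6
  Add (5,6) w=6
  Add (4,7) w=7
  Skip (0,4) w=11 (creates cycle)
  Add (1,4) w=11
  Skip (4,6) w=13 (creates cycle)
MST weight = 39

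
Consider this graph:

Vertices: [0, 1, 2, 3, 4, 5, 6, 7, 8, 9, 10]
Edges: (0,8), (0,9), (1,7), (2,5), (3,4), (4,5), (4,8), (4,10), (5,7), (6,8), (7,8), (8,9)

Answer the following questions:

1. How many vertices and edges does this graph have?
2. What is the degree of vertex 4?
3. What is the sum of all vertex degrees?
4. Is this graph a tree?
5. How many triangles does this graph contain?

Count: 11 vertices, 12 edges.
Vertex 4 has neighbors [3, 5, 8, 10], degree = 4.
Handshaking lemma: 2 * 12 = 24.
A tree on 11 vertices has 10 edges. This graph has 12 edges (2 extra). Not a tree.
Number of triangles = 1.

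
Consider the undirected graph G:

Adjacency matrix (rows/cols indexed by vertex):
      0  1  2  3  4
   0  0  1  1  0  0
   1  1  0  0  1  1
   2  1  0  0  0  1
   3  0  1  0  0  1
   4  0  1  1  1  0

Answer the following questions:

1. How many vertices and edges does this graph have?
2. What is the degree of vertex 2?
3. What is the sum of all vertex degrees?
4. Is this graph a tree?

Count: 5 vertices, 6 edges.
Vertex 2 has neighbors [0, 4], degree = 2.
Handshaking lemma: 2 * 6 = 12.
A tree on 5 vertices has 4 edges. This graph has 6 edges (2 extra). Not a tree.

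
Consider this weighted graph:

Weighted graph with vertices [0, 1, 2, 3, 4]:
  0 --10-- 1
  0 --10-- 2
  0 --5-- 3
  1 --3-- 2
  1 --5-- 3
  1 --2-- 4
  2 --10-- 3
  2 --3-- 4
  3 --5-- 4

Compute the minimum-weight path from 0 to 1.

Using Dijkstra's algorithm from vertex 0:
Shortest path: 0 -> 1
Total weight: 10 = 10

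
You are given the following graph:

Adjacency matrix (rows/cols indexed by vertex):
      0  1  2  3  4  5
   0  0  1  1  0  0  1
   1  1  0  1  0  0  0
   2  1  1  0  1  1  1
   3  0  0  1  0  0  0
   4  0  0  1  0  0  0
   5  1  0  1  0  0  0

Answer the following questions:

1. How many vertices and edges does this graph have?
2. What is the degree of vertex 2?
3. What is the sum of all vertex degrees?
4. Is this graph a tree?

Count: 6 vertices, 7 edges.
Vertex 2 has neighbors [0, 1, 3, 4, 5], degree = 5.
Handshaking lemma: 2 * 7 = 14.
A tree on 6 vertices has 5 edges. This graph has 7 edges (2 extra). Not a tree.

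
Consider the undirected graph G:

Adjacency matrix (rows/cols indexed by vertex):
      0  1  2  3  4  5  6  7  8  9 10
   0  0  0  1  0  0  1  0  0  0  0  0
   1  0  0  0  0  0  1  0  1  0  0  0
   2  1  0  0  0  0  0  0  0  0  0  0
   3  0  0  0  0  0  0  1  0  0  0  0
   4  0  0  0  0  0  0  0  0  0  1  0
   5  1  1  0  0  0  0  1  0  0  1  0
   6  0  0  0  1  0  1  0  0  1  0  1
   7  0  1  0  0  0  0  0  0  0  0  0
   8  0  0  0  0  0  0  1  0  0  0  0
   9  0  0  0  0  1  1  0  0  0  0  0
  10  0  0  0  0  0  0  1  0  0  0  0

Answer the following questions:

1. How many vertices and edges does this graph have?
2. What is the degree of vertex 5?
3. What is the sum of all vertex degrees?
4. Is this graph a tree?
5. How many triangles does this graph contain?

Count: 11 vertices, 10 edges.
Vertex 5 has neighbors [0, 1, 6, 9], degree = 4.
Handshaking lemma: 2 * 10 = 20.
A graph is a tree iff it is connected and has exactly n-1 edges. This graph is connected (all 11 vertices in one component) and has 11-1 = 10 edges. It is a tree.
Number of triangles = 0.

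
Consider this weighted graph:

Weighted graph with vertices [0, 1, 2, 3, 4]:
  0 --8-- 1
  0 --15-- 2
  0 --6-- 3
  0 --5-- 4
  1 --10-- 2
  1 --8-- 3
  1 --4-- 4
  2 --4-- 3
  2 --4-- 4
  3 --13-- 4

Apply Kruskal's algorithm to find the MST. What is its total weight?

Applying Kruskal's algorithm (sort edges by weight, add if no cycle):
  Add (1,4) w=4
  Add (2,4) w=4
  Add (2,3) w=4
  Add (0,4) w=5
  Skip (0,3) w=6 (creates cycle)
  Skip (0,1) w=8 (creates cycle)
  Skip (1,3) w=8 (creates cycle)
  Skip (1,2) w=10 (creates cycle)
  Skip (3,4) w=13 (creates cycle)
  Skip (0,2) w=15 (creates cycle)
MST weight = 17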